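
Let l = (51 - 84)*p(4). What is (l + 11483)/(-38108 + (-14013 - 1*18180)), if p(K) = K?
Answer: -11351/70301 ≈ -0.16146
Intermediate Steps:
l = -132 (l = (51 - 84)*4 = -33*4 = -132)
(l + 11483)/(-38108 + (-14013 - 1*18180)) = (-132 + 11483)/(-38108 + (-14013 - 1*18180)) = 11351/(-38108 + (-14013 - 18180)) = 11351/(-38108 - 32193) = 11351/(-70301) = 11351*(-1/70301) = -11351/70301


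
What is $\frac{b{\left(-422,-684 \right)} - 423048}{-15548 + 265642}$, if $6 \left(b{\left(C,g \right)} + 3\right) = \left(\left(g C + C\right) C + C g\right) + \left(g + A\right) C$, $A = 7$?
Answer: $- \frac{30898834}{375141} \approx -82.366$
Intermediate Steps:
$b{\left(C,g \right)} = -3 + \frac{C g}{6} + \frac{C \left(7 + g\right)}{6} + \frac{C \left(C + C g\right)}{6}$ ($b{\left(C,g \right)} = -3 + \frac{\left(\left(g C + C\right) C + C g\right) + \left(g + 7\right) C}{6} = -3 + \frac{\left(\left(C g + C\right) C + C g\right) + \left(7 + g\right) C}{6} = -3 + \frac{\left(\left(C + C g\right) C + C g\right) + C \left(7 + g\right)}{6} = -3 + \frac{\left(C \left(C + C g\right) + C g\right) + C \left(7 + g\right)}{6} = -3 + \frac{\left(C g + C \left(C + C g\right)\right) + C \left(7 + g\right)}{6} = -3 + \frac{C g + C \left(7 + g\right) + C \left(C + C g\right)}{6} = -3 + \left(\frac{C g}{6} + \frac{C \left(7 + g\right)}{6} + \frac{C \left(C + C g\right)}{6}\right) = -3 + \frac{C g}{6} + \frac{C \left(7 + g\right)}{6} + \frac{C \left(C + C g\right)}{6}$)
$\frac{b{\left(-422,-684 \right)} - 423048}{-15548 + 265642} = \frac{\left(-3 + \frac{\left(-422\right)^{2}}{6} + \frac{7}{6} \left(-422\right) + \frac{1}{3} \left(-422\right) \left(-684\right) + \frac{1}{6} \left(-684\right) \left(-422\right)^{2}\right) - 423048}{-15548 + 265642} = \frac{\left(-3 + \frac{1}{6} \cdot 178084 - \frac{1477}{3} + 96216 + \frac{1}{6} \left(-684\right) 178084\right) - 423048}{250094} = \left(\left(-3 + \frac{89042}{3} - \frac{1477}{3} + 96216 - 20301576\right) - 423048\right) \frac{1}{250094} = \left(- \frac{60528524}{3} - 423048\right) \frac{1}{250094} = \left(- \frac{61797668}{3}\right) \frac{1}{250094} = - \frac{30898834}{375141}$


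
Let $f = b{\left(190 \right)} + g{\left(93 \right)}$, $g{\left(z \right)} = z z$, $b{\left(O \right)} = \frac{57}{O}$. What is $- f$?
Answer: $- \frac{86493}{10} \approx -8649.3$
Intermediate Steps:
$g{\left(z \right)} = z^{2}$
$f = \frac{86493}{10}$ ($f = \frac{57}{190} + 93^{2} = 57 \cdot \frac{1}{190} + 8649 = \frac{3}{10} + 8649 = \frac{86493}{10} \approx 8649.3$)
$- f = \left(-1\right) \frac{86493}{10} = - \frac{86493}{10}$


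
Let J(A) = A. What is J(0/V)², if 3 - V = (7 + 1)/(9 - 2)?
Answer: 0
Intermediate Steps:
V = 13/7 (V = 3 - (7 + 1)/(9 - 2) = 3 - 8/7 = 13/7 ≈ 1.8571)
J(0/V)² = (0/(13/7))² = (0*(7/13))² = 0² = 0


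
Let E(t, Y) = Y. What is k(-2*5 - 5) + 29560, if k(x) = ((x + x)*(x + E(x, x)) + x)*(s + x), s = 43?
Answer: 54340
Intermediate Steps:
k(x) = (43 + x)*(x + 4*x**2) (k(x) = ((x + x)*(x + x) + x)*(43 + x) = ((2*x)*(2*x) + x)*(43 + x) = (4*x**2 + x)*(43 + x) = (x + 4*x**2)*(43 + x) = (43 + x)*(x + 4*x**2))
k(-2*5 - 5) + 29560 = (-2*5 - 5)*(43 + 4*(-2*5 - 5)**2 + 173*(-2*5 - 5)) + 29560 = (-10 - 5)*(43 + 4*(-10 - 5)**2 + 173*(-10 - 5)) + 29560 = -15*(43 + 4*(-15)**2 + 173*(-15)) + 29560 = -15*(43 + 4*225 - 2595) + 29560 = -15*(43 + 900 - 2595) + 29560 = -15*(-1652) + 29560 = 24780 + 29560 = 54340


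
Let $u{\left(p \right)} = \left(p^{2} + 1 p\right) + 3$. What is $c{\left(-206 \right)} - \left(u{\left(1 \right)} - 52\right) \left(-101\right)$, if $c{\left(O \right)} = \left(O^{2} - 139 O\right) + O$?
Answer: $66117$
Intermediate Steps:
$u{\left(p \right)} = 3 + p + p^{2}$ ($u{\left(p \right)} = \left(p^{2} + p\right) + 3 = \left(p + p^{2}\right) + 3 = 3 + p + p^{2}$)
$c{\left(O \right)} = O^{2} - 138 O$
$c{\left(-206 \right)} - \left(u{\left(1 \right)} - 52\right) \left(-101\right) = - 206 \left(-138 - 206\right) - \left(\left(3 + 1 + 1^{2}\right) - 52\right) \left(-101\right) = \left(-206\right) \left(-344\right) - \left(\left(3 + 1 + 1\right) - 52\right) \left(-101\right) = 70864 - \left(5 - 52\right) \left(-101\right) = 70864 - \left(-47\right) \left(-101\right) = 70864 - 4747 = 66117$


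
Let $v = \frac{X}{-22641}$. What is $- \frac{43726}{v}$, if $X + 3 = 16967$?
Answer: $\frac{495000183}{8482} \approx 58359.0$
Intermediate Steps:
$X = 16964$ ($X = -3 + 16967 = 16964$)
$v = - \frac{16964}{22641}$ ($v = \frac{16964}{-22641} = 16964 \left(- \frac{1}{22641}\right) = - \frac{16964}{22641} \approx -0.74926$)
$- \frac{43726}{v} = - \frac{43726}{- \frac{16964}{22641}} = \left(-43726\right) \left(- \frac{22641}{16964}\right) = \frac{495000183}{8482}$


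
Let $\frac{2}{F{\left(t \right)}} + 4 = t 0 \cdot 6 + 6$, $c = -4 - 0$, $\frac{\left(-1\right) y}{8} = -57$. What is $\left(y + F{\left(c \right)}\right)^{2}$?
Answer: $208849$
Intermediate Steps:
$y = 456$ ($y = \left(-8\right) \left(-57\right) = 456$)
$c = -4$ ($c = -4 + 0 = -4$)
$F{\left(t \right)} = 1$ ($F{\left(t \right)} = \frac{2}{-4 + \left(t 0 \cdot 6 + 6\right)} = \frac{2}{-4 + \left(0 \cdot 6 + 6\right)} = \frac{2}{-4 + \left(0 + 6\right)} = \frac{2}{-4 + 6} = \frac{2}{2} = 2 \cdot \frac{1}{2} = 1$)
$\left(y + F{\left(c \right)}\right)^{2} = \left(456 + 1\right)^{2} = 457^{2} = 208849$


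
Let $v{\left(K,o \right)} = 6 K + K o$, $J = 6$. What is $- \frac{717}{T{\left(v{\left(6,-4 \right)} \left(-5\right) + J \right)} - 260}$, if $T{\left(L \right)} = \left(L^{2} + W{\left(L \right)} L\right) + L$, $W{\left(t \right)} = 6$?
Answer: $- \frac{717}{2278} \approx -0.31475$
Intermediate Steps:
$T{\left(L \right)} = L^{2} + 7 L$ ($T{\left(L \right)} = \left(L^{2} + 6 L\right) + L = L^{2} + 7 L$)
$- \frac{717}{T{\left(v{\left(6,-4 \right)} \left(-5\right) + J \right)} - 260} = - \frac{717}{\left(6 \left(6 - 4\right) \left(-5\right) + 6\right) \left(7 + \left(6 \left(6 - 4\right) \left(-5\right) + 6\right)\right) - 260} = - \frac{717}{\left(6 \cdot 2 \left(-5\right) + 6\right) \left(7 + \left(6 \cdot 2 \left(-5\right) + 6\right)\right) - 260} = - \frac{717}{\left(12 \left(-5\right) + 6\right) \left(7 + \left(12 \left(-5\right) + 6\right)\right) - 260} = - \frac{717}{\left(-60 + 6\right) \left(7 + \left(-60 + 6\right)\right) - 260} = - \frac{717}{- 54 \left(7 - 54\right) - 260} = - \frac{717}{\left(-54\right) \left(-47\right) - 260} = - \frac{717}{2538 - 260} = - \frac{717}{2278}$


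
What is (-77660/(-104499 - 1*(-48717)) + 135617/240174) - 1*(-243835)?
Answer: 181487658266173/744299226 ≈ 2.4384e+5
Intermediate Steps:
(-77660/(-104499 - 1*(-48717)) + 135617/240174) - 1*(-243835) = (-77660/(-104499 + 48717) + 135617*(1/240174)) + 243835 = (-77660/(-55782) + 135617/240174) + 243835 = (-77660*(-1/55782) + 135617/240174) + 243835 = (38830/27891 + 135617/240174) + 243835 = 1456494463/744299226 + 243835 = 181487658266173/744299226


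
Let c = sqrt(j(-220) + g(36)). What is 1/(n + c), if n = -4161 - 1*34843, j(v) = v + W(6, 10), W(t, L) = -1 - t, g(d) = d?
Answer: -39004/1521312207 - I*sqrt(191)/1521312207 ≈ -2.5638e-5 - 9.0844e-9*I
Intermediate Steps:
j(v) = -7 + v (j(v) = v + (-1 - 1*6) = v + (-1 - 6) = v - 7 = -7 + v)
n = -39004 (n = -4161 - 34843 = -39004)
c = I*sqrt(191) (c = sqrt((-7 - 220) + 36) = sqrt(-227 + 36) = sqrt(-191) = I*sqrt(191) ≈ 13.82*I)
1/(n + c) = 1/(-39004 + I*sqrt(191))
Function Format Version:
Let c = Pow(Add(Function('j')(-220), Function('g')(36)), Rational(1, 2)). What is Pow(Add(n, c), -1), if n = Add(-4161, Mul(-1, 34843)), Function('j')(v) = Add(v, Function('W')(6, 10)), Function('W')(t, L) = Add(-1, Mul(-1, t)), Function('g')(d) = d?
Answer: Add(Rational(-39004, 1521312207), Mul(Rational(-1, 1521312207), I, Pow(191, Rational(1, 2)))) ≈ Add(-2.5638e-5, Mul(-9.0844e-9, I))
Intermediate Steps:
Function('j')(v) = Add(-7, v) (Function('j')(v) = Add(v, Add(-1, Mul(-1, 6))) = Add(v, Add(-1, -6)) = Add(v, -7) = Add(-7, v))
n = -39004 (n = Add(-4161, -34843) = -39004)
c = Mul(I, Pow(191, Rational(1, 2))) (c = Pow(Add(Add(-7, -220), 36), Rational(1, 2)) = Pow(Add(-227, 36), Rational(1, 2)) = Pow(-191, Rational(1, 2)) = Mul(I, Pow(191, Rational(1, 2))) ≈ Mul(13.820, I))
Pow(Add(n, c), -1) = Pow(Add(-39004, Mul(I, Pow(191, Rational(1, 2)))), -1)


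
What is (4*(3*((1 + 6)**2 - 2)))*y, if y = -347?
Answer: -195708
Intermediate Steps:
(4*(3*((1 + 6)**2 - 2)))*y = (4*(3*((1 + 6)**2 - 2)))*(-347) = (4*(3*(7**2 - 2)))*(-347) = (4*(3*(49 - 2)))*(-347) = (4*(3*47))*(-347) = (4*141)*(-347) = 564*(-347) = -195708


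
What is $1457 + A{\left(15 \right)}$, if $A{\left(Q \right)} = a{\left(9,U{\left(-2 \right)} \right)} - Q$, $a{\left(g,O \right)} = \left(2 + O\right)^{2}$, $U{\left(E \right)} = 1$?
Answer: $1451$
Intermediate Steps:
$A{\left(Q \right)} = 9 - Q$ ($A{\left(Q \right)} = \left(2 + 1\right)^{2} - Q = 3^{2} - Q = 9 - Q$)
$1457 + A{\left(15 \right)} = 1457 + \left(9 - 15\right) = 1457 - 6 = 1451$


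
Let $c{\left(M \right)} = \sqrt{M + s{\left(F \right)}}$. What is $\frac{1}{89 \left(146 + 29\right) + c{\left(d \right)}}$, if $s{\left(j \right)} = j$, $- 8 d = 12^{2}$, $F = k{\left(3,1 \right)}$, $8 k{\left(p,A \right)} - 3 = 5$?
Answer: $\frac{15575}{242580642} - \frac{i \sqrt{17}}{242580642} \approx 6.4205 \cdot 10^{-5} - 1.6997 \cdot 10^{-8} i$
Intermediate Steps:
$k{\left(p,A \right)} = 1$ ($k{\left(p,A \right)} = \frac{3}{8} + \frac{1}{8} \cdot 5 = \frac{3}{8} + \frac{5}{8} = 1$)
$F = 1$
$d = -18$ ($d = - \frac{12^{2}}{8} = \left(- \frac{1}{8}\right) 144 = -18$)
$c{\left(M \right)} = \sqrt{1 + M}$ ($c{\left(M \right)} = \sqrt{M + 1} = \sqrt{1 + M}$)
$\frac{1}{89 \left(146 + 29\right) + c{\left(d \right)}} = \frac{1}{89 \left(146 + 29\right) + \sqrt{1 - 18}} = \frac{1}{89 \cdot 175 + \sqrt{-17}} = \frac{1}{15575 + i \sqrt{17}}$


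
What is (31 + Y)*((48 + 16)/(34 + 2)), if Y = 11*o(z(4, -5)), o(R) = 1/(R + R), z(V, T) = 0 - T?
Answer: 856/15 ≈ 57.067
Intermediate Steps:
z(V, T) = -T
o(R) = 1/(2*R)
Y = 11/10 (Y = 11*(1/(2*((-1*(-5))))) = 11*((1/2)/5) = 11*((1/2)*(1/5)) = 11*(1/10) = 11/10 ≈ 1.1000)
(31 + Y)*((48 + 16)/(34 + 2)) = (31 + 11/10)*((48 + 16)/(34 + 2)) = 321*(64/36)/10 = 321*(64*(1/36))/10 = (321/10)*(16/9) = 856/15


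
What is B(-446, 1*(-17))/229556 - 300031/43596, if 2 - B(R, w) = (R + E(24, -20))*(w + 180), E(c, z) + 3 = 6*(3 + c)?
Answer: -8354295571/1250965422 ≈ -6.6783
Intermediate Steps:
E(c, z) = 15 + 6*c (E(c, z) = -3 + 6*(3 + c) = -3 + (18 + 6*c) = 15 + 6*c)
B(R, w) = 2 - (159 + R)*(180 + w) (B(R, w) = 2 - (R + (15 + 6*24))*(w + 180) = 2 - (R + (15 + 144))*(180 + w) = 2 - (R + 159)*(180 + w) = 2 - (159 + R)*(180 + w))
B(-446, 1*(-17))/229556 - 300031/43596 = (-28618 - 180*(-446) - 159*(-17) - 1*(-446)*1*(-17))/229556 - 300031/43596 = (-28618 + 80280 - 159*(-17) - 1*(-446)*(-17))*(1/229556) - 300031*1/43596 = (-28618 + 80280 + 2703 - 7582)*(1/229556) - 300031/43596 = 46783*(1/229556) - 300031/43596 = 46783/229556 - 300031/43596 = -8354295571/1250965422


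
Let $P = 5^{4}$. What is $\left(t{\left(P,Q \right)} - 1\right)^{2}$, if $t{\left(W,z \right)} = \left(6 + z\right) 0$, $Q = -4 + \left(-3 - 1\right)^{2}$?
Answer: $1$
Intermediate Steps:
$P = 625$
$Q = 12$ ($Q = -4 + \left(-4\right)^{2} = -4 + 16 = 12$)
$t{\left(W,z \right)} = 0$
$\left(t{\left(P,Q \right)} - 1\right)^{2} = \left(0 - 1\right)^{2} = \left(-1\right)^{2} = 1$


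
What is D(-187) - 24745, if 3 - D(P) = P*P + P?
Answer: -59524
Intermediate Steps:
D(P) = 3 - P - P² (D(P) = 3 - (P*P + P) = 3 - (P² + P) = 3 - (P + P²) = 3 + (-P - P²) = 3 - P - P²)
D(-187) - 24745 = (3 - 1*(-187) - 1*(-187)²) - 24745 = (3 + 187 - 1*34969) - 24745 = (3 + 187 - 34969) - 24745 = -34779 - 24745 = -59524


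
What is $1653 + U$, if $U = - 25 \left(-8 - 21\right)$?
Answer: $2378$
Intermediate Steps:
$U = 725$ ($U = \left(-25\right) \left(-29\right) = 725$)
$1653 + U = 1653 + 725 = 2378$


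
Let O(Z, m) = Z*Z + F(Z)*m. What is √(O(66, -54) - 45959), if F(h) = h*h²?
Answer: I*√15566387 ≈ 3945.4*I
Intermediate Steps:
F(h) = h³
O(Z, m) = Z² + m*Z³ (O(Z, m) = Z*Z + Z³*m = Z² + m*Z³)
√(O(66, -54) - 45959) = √(66²*(1 + 66*(-54)) - 45959) = √(4356*(1 - 3564) - 45959) = √(4356*(-3563) - 45959) = √(-15520428 - 45959) = √(-15566387) = I*√15566387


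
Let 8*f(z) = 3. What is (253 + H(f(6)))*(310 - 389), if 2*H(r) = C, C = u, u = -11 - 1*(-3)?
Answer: -19671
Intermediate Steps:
u = -8 (u = -11 + 3 = -8)
f(z) = 3/8 (f(z) = (⅛)*3 = 3/8)
C = -8
H(r) = -4 (H(r) = (½)*(-8) = -4)
(253 + H(f(6)))*(310 - 389) = (253 - 4)*(310 - 389) = 249*(-79) = -19671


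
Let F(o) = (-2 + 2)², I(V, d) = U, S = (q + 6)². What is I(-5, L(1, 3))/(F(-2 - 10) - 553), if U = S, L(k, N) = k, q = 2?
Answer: -64/553 ≈ -0.11573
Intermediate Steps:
S = 64 (S = (2 + 6)² = 8² = 64)
U = 64
I(V, d) = 64
F(o) = 0 (F(o) = 0² = 0)
I(-5, L(1, 3))/(F(-2 - 10) - 553) = 64/(0 - 553) = 64/(-553) = 64*(-1/553) = -64/553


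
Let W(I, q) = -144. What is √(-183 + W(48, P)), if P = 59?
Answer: I*√327 ≈ 18.083*I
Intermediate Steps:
√(-183 + W(48, P)) = √(-183 - 144) = √(-327) = I*√327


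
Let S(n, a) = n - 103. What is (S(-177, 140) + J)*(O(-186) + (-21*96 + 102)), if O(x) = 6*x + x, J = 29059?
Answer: -92553264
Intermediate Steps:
S(n, a) = -103 + n
O(x) = 7*x
(S(-177, 140) + J)*(O(-186) + (-21*96 + 102)) = ((-103 - 177) + 29059)*(7*(-186) + (-21*96 + 102)) = (-280 + 29059)*(-1302 + (-2016 + 102)) = 28779*(-1302 - 1914) = 28779*(-3216) = -92553264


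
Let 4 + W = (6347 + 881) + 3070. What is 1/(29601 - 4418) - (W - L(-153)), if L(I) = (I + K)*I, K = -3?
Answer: 341834043/25183 ≈ 13574.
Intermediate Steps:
L(I) = I*(-3 + I) (L(I) = (I - 3)*I = (-3 + I)*I = I*(-3 + I))
W = 10294 (W = -4 + ((6347 + 881) + 3070) = -4 + (7228 + 3070) = -4 + 10298 = 10294)
1/(29601 - 4418) - (W - L(-153)) = 1/(29601 - 4418) - (10294 - (-153)*(-3 - 153)) = 1/25183 - (10294 - (-153)*(-156)) = 1/25183 - (10294 - 1*23868) = 1/25183 - (10294 - 23868) = 1/25183 - 1*(-13574) = 1/25183 + 13574 = 341834043/25183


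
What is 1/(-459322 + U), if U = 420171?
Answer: -1/39151 ≈ -2.5542e-5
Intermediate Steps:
1/(-459322 + U) = 1/(-459322 + 420171) = 1/(-39151) = -1/39151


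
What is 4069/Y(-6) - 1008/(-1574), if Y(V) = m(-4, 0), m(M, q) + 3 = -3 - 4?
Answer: -3197263/7870 ≈ -406.26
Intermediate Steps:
m(M, q) = -10 (m(M, q) = -3 + (-3 - 4) = -3 - 7 = -10)
Y(V) = -10
4069/Y(-6) - 1008/(-1574) = 4069/(-10) - 1008/(-1574) = 4069*(-⅒) - 1008*(-1/1574) = -4069/10 + 504/787 = -3197263/7870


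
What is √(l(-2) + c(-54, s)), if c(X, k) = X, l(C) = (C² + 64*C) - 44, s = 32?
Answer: I*√222 ≈ 14.9*I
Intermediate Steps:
l(C) = -44 + C² + 64*C
√(l(-2) + c(-54, s)) = √((-44 + (-2)² + 64*(-2)) - 54) = √((-44 + 4 - 128) - 54) = √(-168 - 54) = √(-222) = I*√222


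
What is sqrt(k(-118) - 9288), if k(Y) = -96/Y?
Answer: 34*I*sqrt(27966)/59 ≈ 96.37*I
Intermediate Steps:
sqrt(k(-118) - 9288) = sqrt(-96/(-118) - 9288) = sqrt(-96*(-1/118) - 9288) = sqrt(48/59 - 9288) = sqrt(-547944/59) = 34*I*sqrt(27966)/59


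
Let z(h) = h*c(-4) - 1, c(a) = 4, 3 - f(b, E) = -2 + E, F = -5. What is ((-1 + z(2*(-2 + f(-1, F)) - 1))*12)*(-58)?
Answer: -40368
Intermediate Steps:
f(b, E) = 5 - E (f(b, E) = 3 - (-2 + E) = 3 + (2 - E) = 5 - E)
z(h) = -1 + 4*h (z(h) = h*4 - 1 = 4*h - 1 = -1 + 4*h)
((-1 + z(2*(-2 + f(-1, F)) - 1))*12)*(-58) = ((-1 + (-1 + 4*(2*(-2 + (5 - 1*(-5))) - 1)))*12)*(-58) = ((-1 + (-1 + 4*(2*(-2 + (5 + 5)) - 1)))*12)*(-58) = ((-1 + (-1 + 4*(2*(-2 + 10) - 1)))*12)*(-58) = ((-1 + (-1 + 4*(2*8 - 1)))*12)*(-58) = ((-1 + (-1 + 4*(16 - 1)))*12)*(-58) = ((-1 + (-1 + 4*15))*12)*(-58) = ((-1 + (-1 + 60))*12)*(-58) = ((-1 + 59)*12)*(-58) = (58*12)*(-58) = 696*(-58) = -40368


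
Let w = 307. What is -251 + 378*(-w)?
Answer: -116297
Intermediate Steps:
-251 + 378*(-w) = -251 + 378*(-1*307) = -251 + 378*(-307) = -251 - 116046 = -116297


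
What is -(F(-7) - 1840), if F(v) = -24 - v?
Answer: 1857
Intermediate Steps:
-(F(-7) - 1840) = -((-24 - 1*(-7)) - 1840) = -((-24 + 7) - 1840) = -(-17 - 1840) = -1*(-1857) = 1857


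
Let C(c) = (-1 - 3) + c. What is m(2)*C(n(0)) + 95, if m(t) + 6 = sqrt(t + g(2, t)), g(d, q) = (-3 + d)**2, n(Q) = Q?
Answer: 119 - 4*sqrt(3) ≈ 112.07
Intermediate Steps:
m(t) = -6 + sqrt(1 + t) (m(t) = -6 + sqrt(t + (-3 + 2)**2) = -6 + sqrt(t + (-1)**2) = -6 + sqrt(t + 1) = -6 + sqrt(1 + t))
C(c) = -4 + c
m(2)*C(n(0)) + 95 = (-6 + sqrt(1 + 2))*(-4 + 0) + 95 = (-6 + sqrt(3))*(-4) + 95 = (24 - 4*sqrt(3)) + 95 = 119 - 4*sqrt(3)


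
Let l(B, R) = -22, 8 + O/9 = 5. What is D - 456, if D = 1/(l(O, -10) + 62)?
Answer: -18239/40 ≈ -455.98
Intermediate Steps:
O = -27 (O = -72 + 9*5 = -72 + 45 = -27)
D = 1/40 (D = 1/(-22 + 62) = 1/40 ≈ 0.025000)
D - 456 = 1/40 - 456 = -18239/40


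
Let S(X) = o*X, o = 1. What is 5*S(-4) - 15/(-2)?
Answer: -25/2 ≈ -12.500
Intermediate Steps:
S(X) = X (S(X) = 1*X = X)
5*S(-4) - 15/(-2) = 5*(-4) - 15/(-2) = -20 - 15*(-½) = -20 + 15/2 = -25/2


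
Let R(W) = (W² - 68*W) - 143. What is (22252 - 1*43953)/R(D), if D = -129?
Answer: -21701/25270 ≈ -0.85877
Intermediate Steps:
R(W) = -143 + W² - 68*W
(22252 - 1*43953)/R(D) = (22252 - 1*43953)/(-143 + (-129)² - 68*(-129)) = (22252 - 43953)/(-143 + 16641 + 8772) = -21701/25270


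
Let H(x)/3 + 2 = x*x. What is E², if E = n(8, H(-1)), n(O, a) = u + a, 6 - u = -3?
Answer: 36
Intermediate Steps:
u = 9 (u = 6 - 1*(-3) = 6 + 3 = 9)
H(x) = -6 + 3*x² (H(x) = -6 + 3*(x*x) = -6 + 3*x²)
n(O, a) = 9 + a
E = 6 (E = 9 + (-6 + 3*(-1)²) = 9 + (-6 + 3*1) = 9 + (-6 + 3) = 9 - 3 = 6)
E² = 6² = 36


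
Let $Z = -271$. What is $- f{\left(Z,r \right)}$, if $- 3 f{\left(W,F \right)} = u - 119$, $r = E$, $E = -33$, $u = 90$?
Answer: $- \frac{29}{3} \approx -9.6667$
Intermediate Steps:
$r = -33$
$f{\left(W,F \right)} = \frac{29}{3}$ ($f{\left(W,F \right)} = - \frac{90 - 119}{3} = \left(- \frac{1}{3}\right) \left(-29\right) = \frac{29}{3}$)
$- f{\left(Z,r \right)} = \left(-1\right) \frac{29}{3} = - \frac{29}{3}$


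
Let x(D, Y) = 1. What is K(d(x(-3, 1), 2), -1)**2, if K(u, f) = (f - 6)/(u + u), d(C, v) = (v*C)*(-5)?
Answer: 49/400 ≈ 0.12250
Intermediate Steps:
d(C, v) = -5*C*v (d(C, v) = (C*v)*(-5) = -5*C*v)
K(u, f) = (-6 + f)/(2*u) (K(u, f) = (-6 + f)/((2*u)) = (-6 + f)*(1/(2*u)) = (-6 + f)/(2*u))
K(d(x(-3, 1), 2), -1)**2 = ((-6 - 1)/(2*((-5*1*2))))**2 = ((1/2)*(-7)/(-10))**2 = ((1/2)*(-1/10)*(-7))**2 = (7/20)**2 = 49/400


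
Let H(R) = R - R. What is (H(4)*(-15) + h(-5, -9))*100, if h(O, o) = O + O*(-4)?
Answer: 1500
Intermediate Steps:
h(O, o) = -3*O (h(O, o) = O - 4*O = -3*O)
H(R) = 0
(H(4)*(-15) + h(-5, -9))*100 = (0*(-15) - 3*(-5))*100 = (0 + 15)*100 = 15*100 = 1500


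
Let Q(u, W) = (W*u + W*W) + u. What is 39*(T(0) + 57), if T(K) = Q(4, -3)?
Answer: 2262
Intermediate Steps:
Q(u, W) = u + W² + W*u (Q(u, W) = (W*u + W²) + u = (W² + W*u) + u = u + W² + W*u)
T(K) = 1 (T(K) = 4 + (-3)² - 3*4 = 4 + 9 - 12 = 1)
39*(T(0) + 57) = 39*(1 + 57) = 39*58 = 2262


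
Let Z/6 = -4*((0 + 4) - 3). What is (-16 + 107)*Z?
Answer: -2184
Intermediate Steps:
Z = -24 (Z = 6*(-4*((0 + 4) - 3)) = 6*(-4*(4 - 3)) = 6*(-4*1) = 6*(-4) = -24)
(-16 + 107)*Z = (-16 + 107)*(-24) = 91*(-24) = -2184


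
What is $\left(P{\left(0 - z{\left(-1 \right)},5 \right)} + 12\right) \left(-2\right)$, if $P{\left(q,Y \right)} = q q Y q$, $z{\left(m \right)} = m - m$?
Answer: $-24$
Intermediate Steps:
$z{\left(m \right)} = 0$
$P{\left(q,Y \right)} = Y q^{3}$ ($P{\left(q,Y \right)} = q Y q q = Y q^{2} q = Y q^{3}$)
$\left(P{\left(0 - z{\left(-1 \right)},5 \right)} + 12\right) \left(-2\right) = \left(5 \left(0 - 0\right)^{3} + 12\right) \left(-2\right) = \left(5 \left(0 + 0\right)^{3} + 12\right) \left(-2\right) = \left(5 \cdot 0^{3} + 12\right) \left(-2\right) = \left(5 \cdot 0 + 12\right) \left(-2\right) = \left(0 + 12\right) \left(-2\right) = 12 \left(-2\right) = -24$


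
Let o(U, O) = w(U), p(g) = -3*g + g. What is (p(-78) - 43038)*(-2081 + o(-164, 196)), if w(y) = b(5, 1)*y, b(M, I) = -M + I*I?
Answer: 61106850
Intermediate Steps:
b(M, I) = I² - M (b(M, I) = -M + I² = I² - M)
w(y) = -4*y (w(y) = (1² - 1*5)*y = (1 - 5)*y = -4*y)
p(g) = -2*g
o(U, O) = -4*U
(p(-78) - 43038)*(-2081 + o(-164, 196)) = (-2*(-78) - 43038)*(-2081 - 4*(-164)) = (156 - 43038)*(-2081 + 656) = -42882*(-1425) = 61106850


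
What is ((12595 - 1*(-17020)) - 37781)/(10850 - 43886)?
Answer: 1361/5506 ≈ 0.24718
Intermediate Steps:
((12595 - 1*(-17020)) - 37781)/(10850 - 43886) = ((12595 + 17020) - 37781)/(-33036) = (29615 - 37781)*(-1/33036) = -8166*(-1/33036) = 1361/5506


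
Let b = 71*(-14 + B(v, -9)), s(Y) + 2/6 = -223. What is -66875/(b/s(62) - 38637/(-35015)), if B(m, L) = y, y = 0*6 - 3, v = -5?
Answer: -313778168750/30535221 ≈ -10276.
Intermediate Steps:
y = -3 (y = 0 - 3 = -3)
B(m, L) = -3
s(Y) = -670/3 (s(Y) = -⅓ - 223 = -670/3)
b = -1207 (b = 71*(-14 - 3) = 71*(-17) = -1207)
-66875/(b/s(62) - 38637/(-35015)) = -66875/(-1207/(-670/3) - 38637/(-35015)) = -66875/(-1207*(-3/670) - 38637*(-1/35015)) = -66875/(3621/670 + 38637/35015) = -66875/30535221/4692010 = -66875*4692010/30535221 = -313778168750/30535221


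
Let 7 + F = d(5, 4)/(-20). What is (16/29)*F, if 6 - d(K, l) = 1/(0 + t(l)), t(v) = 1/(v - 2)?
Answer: -576/145 ≈ -3.9724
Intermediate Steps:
t(v) = 1/(-2 + v)
d(K, l) = 8 - l (d(K, l) = 6 - 1/(0 + 1/(-2 + l)) = 6 - 1/(1/(-2 + l)) = 6 - (-2 + l) = 6 + (2 - l) = 8 - l)
F = -36/5 (F = -7 + (8 - 1*4)/(-20) = -7 + (8 - 4)*(-1/20) = -7 + 4*(-1/20) = -7 - ⅕ = -36/5 ≈ -7.2000)
(16/29)*F = (16/29)*(-36/5) = -576/145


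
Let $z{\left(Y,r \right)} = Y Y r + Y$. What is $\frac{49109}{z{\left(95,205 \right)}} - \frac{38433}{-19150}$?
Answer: $\frac{7204994261}{3543171300} \approx 2.0335$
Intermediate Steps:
$z{\left(Y,r \right)} = Y + r Y^{2}$ ($z{\left(Y,r \right)} = Y^{2} r + Y = r Y^{2} + Y = Y + r Y^{2}$)
$\frac{49109}{z{\left(95,205 \right)}} - \frac{38433}{-19150} = \frac{49109}{95 \left(1 + 95 \cdot 205\right)} - \frac{38433}{-19150} = \frac{49109}{95 \left(1 + 19475\right)} - - \frac{38433}{19150} = \frac{49109}{95 \cdot 19476} + \frac{38433}{19150} = \frac{49109}{1850220} + \frac{38433}{19150} = \frac{7204994261}{3543171300}$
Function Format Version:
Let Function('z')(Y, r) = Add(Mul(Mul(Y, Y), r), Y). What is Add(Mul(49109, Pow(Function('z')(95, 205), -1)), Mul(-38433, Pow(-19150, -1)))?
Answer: Rational(7204994261, 3543171300) ≈ 2.0335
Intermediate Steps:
Function('z')(Y, r) = Add(Y, Mul(r, Pow(Y, 2))) (Function('z')(Y, r) = Add(Mul(Pow(Y, 2), r), Y) = Add(Mul(r, Pow(Y, 2)), Y) = Add(Y, Mul(r, Pow(Y, 2))))
Add(Mul(49109, Pow(Function('z')(95, 205), -1)), Mul(-38433, Pow(-19150, -1))) = Add(Mul(49109, Pow(Mul(95, Add(1, Mul(95, 205))), -1)), Mul(-38433, Pow(-19150, -1))) = Add(Mul(49109, Pow(Mul(95, Add(1, 19475)), -1)), Mul(-38433, Rational(-1, 19150))) = Add(Mul(49109, Pow(Mul(95, 19476), -1)), Rational(38433, 19150)) = Add(Mul(49109, Pow(1850220, -1)), Rational(38433, 19150)) = Add(Mul(49109, Rational(1, 1850220)), Rational(38433, 19150)) = Add(Rational(49109, 1850220), Rational(38433, 19150)) = Rational(7204994261, 3543171300)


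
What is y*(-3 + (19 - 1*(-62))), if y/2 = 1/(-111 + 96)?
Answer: -52/5 ≈ -10.400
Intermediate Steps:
y = -2/15 (y = 2/(-111 + 96) = 2/(-15) = 2*(-1/15) = -2/15 ≈ -0.13333)
y*(-3 + (19 - 1*(-62))) = -2*(-3 + (19 - 1*(-62)))/15 = -2*(-3 + (19 + 62))/15 = -2*(-3 + 81)/15 = -2/15*78 = -52/5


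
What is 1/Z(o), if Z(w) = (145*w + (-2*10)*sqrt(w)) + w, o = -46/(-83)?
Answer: 6059/473668 + 415*sqrt(3818)/10894364 ≈ 0.015145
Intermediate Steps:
o = 46/83 (o = -46*(-1/83) = 46/83 ≈ 0.55422)
Z(w) = -20*sqrt(w) + 146*w (Z(w) = (145*w - 20*sqrt(w)) + w = (-20*sqrt(w) + 145*w) + w = -20*sqrt(w) + 146*w)
1/Z(o) = 1/(-20*sqrt(3818)/83 + 146*(46/83)) = 1/(-20*sqrt(3818)/83 + 6716/83) = 1/(6716/83 - 20*sqrt(3818)/83)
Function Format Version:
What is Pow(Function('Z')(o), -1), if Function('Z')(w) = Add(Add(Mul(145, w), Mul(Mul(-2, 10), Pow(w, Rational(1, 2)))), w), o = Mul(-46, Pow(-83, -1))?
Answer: Add(Rational(6059, 473668), Mul(Rational(415, 10894364), Pow(3818, Rational(1, 2)))) ≈ 0.015145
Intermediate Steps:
o = Rational(46, 83) (o = Mul(-46, Rational(-1, 83)) = Rational(46, 83) ≈ 0.55422)
Function('Z')(w) = Add(Mul(-20, Pow(w, Rational(1, 2))), Mul(146, w)) (Function('Z')(w) = Add(Add(Mul(145, w), Mul(-20, Pow(w, Rational(1, 2)))), w) = Add(Add(Mul(-20, Pow(w, Rational(1, 2))), Mul(145, w)), w) = Add(Mul(-20, Pow(w, Rational(1, 2))), Mul(146, w)))
Pow(Function('Z')(o), -1) = Pow(Add(Mul(-20, Pow(Rational(46, 83), Rational(1, 2))), Mul(146, Rational(46, 83))), -1) = Pow(Add(Mul(-20, Mul(Rational(1, 83), Pow(3818, Rational(1, 2)))), Rational(6716, 83)), -1) = Pow(Add(Mul(Rational(-20, 83), Pow(3818, Rational(1, 2))), Rational(6716, 83)), -1) = Pow(Add(Rational(6716, 83), Mul(Rational(-20, 83), Pow(3818, Rational(1, 2)))), -1)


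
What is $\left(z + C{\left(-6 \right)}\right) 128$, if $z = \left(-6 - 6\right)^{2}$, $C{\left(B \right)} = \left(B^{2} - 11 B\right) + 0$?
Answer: $31488$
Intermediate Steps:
$C{\left(B \right)} = B^{2} - 11 B$
$z = 144$ ($z = \left(-12\right)^{2} = 144$)
$\left(z + C{\left(-6 \right)}\right) 128 = \left(144 - 6 \left(-11 - 6\right)\right) 128 = \left(144 - -102\right) 128 = \left(144 + 102\right) 128 = 246 \cdot 128 = 31488$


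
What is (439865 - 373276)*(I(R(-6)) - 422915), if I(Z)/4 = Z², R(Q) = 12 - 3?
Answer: -28139912099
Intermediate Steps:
R(Q) = 9
I(Z) = 4*Z²
(439865 - 373276)*(I(R(-6)) - 422915) = (439865 - 373276)*(4*9² - 422915) = 66589*(4*81 - 422915) = 66589*(324 - 422915) = 66589*(-422591) = -28139912099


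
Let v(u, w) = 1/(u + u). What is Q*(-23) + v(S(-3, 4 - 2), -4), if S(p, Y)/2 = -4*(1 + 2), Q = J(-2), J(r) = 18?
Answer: -19873/48 ≈ -414.02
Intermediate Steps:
Q = 18
S(p, Y) = -24 (S(p, Y) = 2*(-4*(1 + 2)) = 2*(-4*3) = 2*(-12) = -24)
v(u, w) = 1/(2*u)
Q*(-23) + v(S(-3, 4 - 2), -4) = 18*(-23) + (1/2)/(-24) = -414 + (1/2)*(-1/24) = -414 - 1/48 = -19873/48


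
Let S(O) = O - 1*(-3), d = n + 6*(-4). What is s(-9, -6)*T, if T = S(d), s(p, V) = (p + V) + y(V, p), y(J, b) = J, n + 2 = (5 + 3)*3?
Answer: -21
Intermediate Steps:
n = 22 (n = -2 + (5 + 3)*3 = -2 + 8*3 = -2 + 24 = 22)
s(p, V) = p + 2*V (s(p, V) = (p + V) + V = (V + p) + V = p + 2*V)
d = -2 (d = 22 + 6*(-4) = 22 - 24 = -2)
S(O) = 3 + O (S(O) = O + 3 = 3 + O)
T = 1 (T = 3 - 2 = 1)
s(-9, -6)*T = (-9 + 2*(-6))*1 = (-9 - 12)*1 = -21*1 = -21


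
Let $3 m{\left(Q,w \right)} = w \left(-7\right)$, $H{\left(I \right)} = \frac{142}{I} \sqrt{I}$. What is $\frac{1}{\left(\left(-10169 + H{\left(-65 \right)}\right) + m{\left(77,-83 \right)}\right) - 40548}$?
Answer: $- \frac{14778075}{746637699988} + \frac{639 i \sqrt{65}}{746637699988} \approx -1.9793 \cdot 10^{-5} + 6.9 \cdot 10^{-9} i$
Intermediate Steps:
$H{\left(I \right)} = \frac{142}{\sqrt{I}}$
$m{\left(Q,w \right)} = - \frac{7 w}{3}$ ($m{\left(Q,w \right)} = \frac{w \left(-7\right)}{3} = \frac{\left(-7\right) w}{3} = - \frac{7 w}{3}$)
$\frac{1}{\left(\left(-10169 + H{\left(-65 \right)}\right) + m{\left(77,-83 \right)}\right) - 40548} = \frac{1}{\left(\left(-10169 + \frac{142}{i \sqrt{65}}\right) - - \frac{581}{3}\right) - 40548} = \frac{1}{\left(\left(-10169 + 142 \left(- \frac{i \sqrt{65}}{65}\right)\right) + \frac{581}{3}\right) - 40548} = \frac{1}{\left(\left(-10169 - \frac{142 i \sqrt{65}}{65}\right) + \frac{581}{3}\right) - 40548} = \frac{1}{\left(- \frac{29926}{3} - \frac{142 i \sqrt{65}}{65}\right) - 40548} = \frac{1}{- \frac{151570}{3} - \frac{142 i \sqrt{65}}{65}}$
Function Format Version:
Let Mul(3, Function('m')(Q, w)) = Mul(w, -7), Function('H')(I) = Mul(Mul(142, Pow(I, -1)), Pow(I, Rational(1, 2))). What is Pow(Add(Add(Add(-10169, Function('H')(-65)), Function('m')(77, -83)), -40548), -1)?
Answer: Add(Rational(-14778075, 746637699988), Mul(Rational(639, 746637699988), I, Pow(65, Rational(1, 2)))) ≈ Add(-1.9793e-5, Mul(6.9000e-9, I))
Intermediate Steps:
Function('H')(I) = Mul(142, Pow(I, Rational(-1, 2)))
Function('m')(Q, w) = Mul(Rational(-7, 3), w) (Function('m')(Q, w) = Mul(Rational(1, 3), Mul(w, -7)) = Mul(Rational(1, 3), Mul(-7, w)) = Mul(Rational(-7, 3), w))
Pow(Add(Add(Add(-10169, Function('H')(-65)), Function('m')(77, -83)), -40548), -1) = Pow(Add(Add(Add(-10169, Mul(142, Pow(-65, Rational(-1, 2)))), Mul(Rational(-7, 3), -83)), -40548), -1) = Pow(Add(Add(Add(-10169, Mul(142, Mul(Rational(-1, 65), I, Pow(65, Rational(1, 2))))), Rational(581, 3)), -40548), -1) = Pow(Add(Add(Add(-10169, Mul(Rational(-142, 65), I, Pow(65, Rational(1, 2)))), Rational(581, 3)), -40548), -1) = Pow(Add(Add(Rational(-29926, 3), Mul(Rational(-142, 65), I, Pow(65, Rational(1, 2)))), -40548), -1) = Pow(Add(Rational(-151570, 3), Mul(Rational(-142, 65), I, Pow(65, Rational(1, 2)))), -1)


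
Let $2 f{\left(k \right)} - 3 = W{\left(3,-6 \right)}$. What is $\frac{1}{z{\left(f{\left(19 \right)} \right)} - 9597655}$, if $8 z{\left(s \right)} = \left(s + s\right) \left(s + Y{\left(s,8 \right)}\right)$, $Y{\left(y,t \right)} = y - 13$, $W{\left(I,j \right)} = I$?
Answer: $- \frac{4}{38390641} \approx -1.0419 \cdot 10^{-7}$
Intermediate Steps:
$f{\left(k \right)} = 3$ ($f{\left(k \right)} = \frac{3}{2} + \frac{1}{2} \cdot 3 = \frac{3}{2} + \frac{3}{2} = 3$)
$Y{\left(y,t \right)} = -13 + y$
$z{\left(s \right)} = \frac{s \left(-13 + 2 s\right)}{4}$ ($z{\left(s \right)} = \frac{\left(s + s\right) \left(s + \left(-13 + s\right)\right)}{8} = \frac{2 s \left(-13 + 2 s\right)}{8} = \frac{s \left(-13 + 2 s\right)}{4}$)
$\frac{1}{z{\left(f{\left(19 \right)} \right)} - 9597655} = \frac{1}{\frac{1}{4} \cdot 3 \left(-13 + 2 \cdot 3\right) - 9597655} = \frac{1}{\frac{1}{4} \cdot 3 \left(-13 + 6\right) - 9597655} = \frac{1}{\frac{1}{4} \cdot 3 \left(-7\right) - 9597655} = \frac{1}{- \frac{21}{4} - 9597655} = \frac{1}{- \frac{38390641}{4}} = - \frac{4}{38390641}$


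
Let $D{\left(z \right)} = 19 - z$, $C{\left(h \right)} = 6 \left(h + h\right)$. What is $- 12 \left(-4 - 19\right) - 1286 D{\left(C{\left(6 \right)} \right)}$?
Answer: $68434$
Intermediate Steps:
$C{\left(h \right)} = 12 h$ ($C{\left(h \right)} = 6 \cdot 2 h = 12 h$)
$- 12 \left(-4 - 19\right) - 1286 D{\left(C{\left(6 \right)} \right)} = - 12 \left(-4 - 19\right) - 1286 \left(19 - 12 \cdot 6\right) = \left(-12\right) \left(-23\right) - 1286 \left(19 - 72\right) = 276 - 1286 \left(19 - 72\right) = 276 - -68158 = 276 + 68158 = 68434$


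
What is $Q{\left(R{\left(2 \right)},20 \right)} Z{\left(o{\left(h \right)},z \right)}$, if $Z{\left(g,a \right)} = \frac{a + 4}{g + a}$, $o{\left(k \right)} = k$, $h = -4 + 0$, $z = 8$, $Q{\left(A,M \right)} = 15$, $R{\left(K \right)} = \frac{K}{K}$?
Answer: $45$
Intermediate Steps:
$R{\left(K \right)} = 1$
$h = -4$
$Z{\left(g,a \right)} = \frac{4 + a}{a + g}$
$Q{\left(R{\left(2 \right)},20 \right)} Z{\left(o{\left(h \right)},z \right)} = 15 \frac{4 + 8}{8 - 4} = 15 \cdot \frac{1}{4} \cdot 12 = 15 \cdot 3 = 45$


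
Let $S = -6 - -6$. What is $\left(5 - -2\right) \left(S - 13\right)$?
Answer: $-91$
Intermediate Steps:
$S = 0$ ($S = -6 + 6 = 0$)
$\left(5 - -2\right) \left(S - 13\right) = \left(5 - -2\right) \left(0 - 13\right) = \left(5 + 2\right) \left(-13\right) = 7 \left(-13\right) = -91$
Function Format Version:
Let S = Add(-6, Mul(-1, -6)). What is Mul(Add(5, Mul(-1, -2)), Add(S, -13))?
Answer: -91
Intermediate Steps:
S = 0 (S = Add(-6, 6) = 0)
Mul(Add(5, Mul(-1, -2)), Add(S, -13)) = Mul(Add(5, Mul(-1, -2)), Add(0, -13)) = Mul(Add(5, 2), -13) = Mul(7, -13) = -91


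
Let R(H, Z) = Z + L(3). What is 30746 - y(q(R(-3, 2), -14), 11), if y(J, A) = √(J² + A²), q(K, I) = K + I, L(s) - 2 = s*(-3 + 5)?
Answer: 30746 - √137 ≈ 30734.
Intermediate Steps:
L(s) = 2 + 2*s (L(s) = 2 + s*(-3 + 5) = 2 + s*2 = 2 + 2*s)
R(H, Z) = 8 + Z (R(H, Z) = Z + (2 + 2*3) = Z + (2 + 6) = Z + 8 = 8 + Z)
q(K, I) = I + K
y(J, A) = √(A² + J²)
30746 - y(q(R(-3, 2), -14), 11) = 30746 - √(11² + (-14 + (8 + 2))²) = 30746 - √(121 + (-14 + 10)²) = 30746 - √(121 + (-4)²) = 30746 - √(121 + 16) = 30746 - √137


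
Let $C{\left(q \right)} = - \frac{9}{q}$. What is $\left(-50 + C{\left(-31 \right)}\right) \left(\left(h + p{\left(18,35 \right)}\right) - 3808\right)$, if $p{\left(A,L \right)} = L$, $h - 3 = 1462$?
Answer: $\frac{3556628}{31} \approx 1.1473 \cdot 10^{5}$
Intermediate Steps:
$h = 1465$ ($h = 3 + 1462 = 1465$)
$\left(-50 + C{\left(-31 \right)}\right) \left(\left(h + p{\left(18,35 \right)}\right) - 3808\right) = \left(-50 - \frac{9}{-31}\right) \left(\left(1465 + 35\right) - 3808\right) = \left(-50 - - \frac{9}{31}\right) \left(1500 - 3808\right) = \left(-50 + \frac{9}{31}\right) \left(-2308\right) = \left(- \frac{1541}{31}\right) \left(-2308\right) = \frac{3556628}{31}$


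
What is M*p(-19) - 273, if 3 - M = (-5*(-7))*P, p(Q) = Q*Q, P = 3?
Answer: -37095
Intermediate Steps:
p(Q) = Q**2
M = -102 (M = 3 - (-5*(-7))*3 = 3 - 35*3 = 3 - 1*105 = 3 - 105 = -102)
M*p(-19) - 273 = -102*(-19)**2 - 273 = -102*361 - 273 = -36822 - 273 = -37095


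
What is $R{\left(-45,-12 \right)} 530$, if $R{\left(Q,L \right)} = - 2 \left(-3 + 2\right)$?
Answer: $1060$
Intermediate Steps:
$R{\left(Q,L \right)} = 2$ ($R{\left(Q,L \right)} = \left(-2\right) \left(-1\right) = 2$)
$R{\left(-45,-12 \right)} 530 = 2 \cdot 530 = 1060$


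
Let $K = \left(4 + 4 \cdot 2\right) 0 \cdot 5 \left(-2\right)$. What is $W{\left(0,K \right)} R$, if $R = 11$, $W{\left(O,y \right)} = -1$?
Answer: $-11$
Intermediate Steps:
$K = 0$ ($K = \left(4 + 8\right) 0 \left(-10\right) = 12 \cdot 0 \left(-10\right) = 0 \left(-10\right) = 0$)
$W{\left(0,K \right)} R = \left(-1\right) 11 = -11$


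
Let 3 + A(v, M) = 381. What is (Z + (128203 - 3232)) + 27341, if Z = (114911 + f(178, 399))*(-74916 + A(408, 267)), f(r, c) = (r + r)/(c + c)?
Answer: -1139160568786/133 ≈ -8.5651e+9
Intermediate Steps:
A(v, M) = 378 (A(v, M) = -3 + 381 = 378)
f(r, c) = r/c (f(r, c) = (2*r)/((2*c)) = (2*r)*(1/(2*c)) = r/c)
Z = -1139180826282/133 (Z = (114911 + 178/399)*(-74916 + 378) = (114911 + 178*(1/399))*(-74538) = (114911 + 178/399)*(-74538) = (45849667/399)*(-74538) = -1139180826282/133 ≈ -8.5653e+9)
(Z + (128203 - 3232)) + 27341 = (-1139180826282/133 + (128203 - 3232)) + 27341 = (-1139180826282/133 + 124971) + 27341 = -1139164205139/133 + 27341 = -1139160568786/133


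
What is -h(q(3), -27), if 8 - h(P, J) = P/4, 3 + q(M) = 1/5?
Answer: -87/10 ≈ -8.7000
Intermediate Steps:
q(M) = -14/5 (q(M) = -3 + 1/5 = -3 + ⅕ = -14/5)
h(P, J) = 8 - P/4
-h(q(3), -27) = -(8 - ¼*(-14/5)) = -(8 + 7/10) = -1*87/10 = -87/10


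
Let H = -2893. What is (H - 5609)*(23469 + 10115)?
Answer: -285531168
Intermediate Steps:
(H - 5609)*(23469 + 10115) = (-2893 - 5609)*(23469 + 10115) = -8502*33584 = -285531168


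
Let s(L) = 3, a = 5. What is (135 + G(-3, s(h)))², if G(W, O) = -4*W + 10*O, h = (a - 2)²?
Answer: 31329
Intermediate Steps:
h = 9 (h = (5 - 2)² = 3² = 9)
(135 + G(-3, s(h)))² = (135 + (-4*(-3) + 10*3))² = (135 + (12 + 30))² = (135 + 42)² = 177² = 31329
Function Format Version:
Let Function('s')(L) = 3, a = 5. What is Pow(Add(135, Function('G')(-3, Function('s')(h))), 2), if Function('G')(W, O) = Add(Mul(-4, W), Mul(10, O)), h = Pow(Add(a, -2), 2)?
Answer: 31329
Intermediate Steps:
h = 9 (h = Pow(Add(5, -2), 2) = Pow(3, 2) = 9)
Pow(Add(135, Function('G')(-3, Function('s')(h))), 2) = Pow(Add(135, Add(Mul(-4, -3), Mul(10, 3))), 2) = Pow(Add(135, Add(12, 30)), 2) = Pow(Add(135, 42), 2) = Pow(177, 2) = 31329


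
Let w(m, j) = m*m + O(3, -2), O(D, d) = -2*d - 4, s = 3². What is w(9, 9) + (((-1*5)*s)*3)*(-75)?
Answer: 10206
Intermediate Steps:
s = 9
O(D, d) = -4 - 2*d
w(m, j) = m² (w(m, j) = m*m + (-4 - 2*(-2)) = m² + (-4 + 4) = m² + 0 = m²)
w(9, 9) + (((-1*5)*s)*3)*(-75) = 9² + ((-1*5*9)*3)*(-75) = 81 + (-5*9*3)*(-75) = 81 - 45*3*(-75) = 81 - 135*(-75) = 81 + 10125 = 10206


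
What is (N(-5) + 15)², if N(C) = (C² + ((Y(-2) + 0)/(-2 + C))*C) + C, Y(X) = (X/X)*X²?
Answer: 70225/49 ≈ 1433.2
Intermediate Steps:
Y(X) = X² (Y(X) = 1*X² = X²)
N(C) = C + C² + 4*C/(-2 + C) (N(C) = (C² + (((-2)² + 0)/(-2 + C))*C) + C = (C² + ((4 + 0)/(-2 + C))*C) + C = (C² + (4/(-2 + C))*C) + C = (C² + 4*C/(-2 + C)) + C = C + C² + 4*C/(-2 + C))
(N(-5) + 15)² = (-5*(2 + (-5)² - 1*(-5))/(-2 - 5) + 15)² = (-5*(2 + 25 + 5)/(-7) + 15)² = (-5*(-⅐)*32 + 15)² = (160/7 + 15)² = (265/7)² = 70225/49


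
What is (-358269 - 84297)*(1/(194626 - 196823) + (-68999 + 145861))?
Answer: -74734267396158/2197 ≈ -3.4016e+10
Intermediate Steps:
(-358269 - 84297)*(1/(194626 - 196823) + (-68999 + 145861)) = -442566*(1/(-2197) + 76862) = -442566*(-1/2197 + 76862) = -442566*168865813/2197 = -74734267396158/2197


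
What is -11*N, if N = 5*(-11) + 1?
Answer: 594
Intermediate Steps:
N = -54 (N = -55 + 1 = -54)
-11*N = -11*(-54) = 594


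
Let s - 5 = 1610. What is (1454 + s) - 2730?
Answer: 339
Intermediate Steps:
s = 1615 (s = 5 + 1610 = 1615)
(1454 + s) - 2730 = (1454 + 1615) - 2730 = 3069 - 2730 = 339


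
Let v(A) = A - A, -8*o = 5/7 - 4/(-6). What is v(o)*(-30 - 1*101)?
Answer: 0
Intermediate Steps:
o = -29/168 (o = -(5/7 - 4/(-6))/8 = -(5*(1/7) - 4*(-1/6))/8 = -(5/7 + 2/3)/8 = -1/8*29/21 = -29/168 ≈ -0.17262)
v(A) = 0
v(o)*(-30 - 1*101) = 0*(-30 - 1*101) = 0*(-30 - 101) = 0*(-131) = 0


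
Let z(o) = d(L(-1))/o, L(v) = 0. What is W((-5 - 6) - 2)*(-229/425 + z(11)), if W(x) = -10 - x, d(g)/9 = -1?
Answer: -19032/4675 ≈ -4.0710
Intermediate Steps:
d(g) = -9 (d(g) = 9*(-1) = -9)
z(o) = -9/o
W((-5 - 6) - 2)*(-229/425 + z(11)) = (-10 - ((-5 - 6) - 2))*(-229/425 - 9/11) = (-10 - (-11 - 2))*(-229*1/425 - 9*1/11) = (-10 - 1*(-13))*(-229/425 - 9/11) = (-10 + 13)*(-6344/4675) = 3*(-6344/4675) = -19032/4675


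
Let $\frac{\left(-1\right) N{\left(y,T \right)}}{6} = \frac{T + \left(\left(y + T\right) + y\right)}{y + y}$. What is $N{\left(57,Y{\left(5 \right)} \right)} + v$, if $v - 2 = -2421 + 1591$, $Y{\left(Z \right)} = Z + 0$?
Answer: $- \frac{15856}{19} \approx -834.53$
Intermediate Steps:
$Y{\left(Z \right)} = Z$
$N{\left(y,T \right)} = - \frac{3 \left(2 T + 2 y\right)}{y}$ ($N{\left(y,T \right)} = - 6 \frac{T + \left(\left(y + T\right) + y\right)}{y + y} = - 6 \frac{T + \left(\left(T + y\right) + y\right)}{2 y} = - 6 \left(T + \left(T + 2 y\right)\right) \frac{1}{2 y} = - 6 \left(2 T + 2 y\right) \frac{1}{2 y} = - 6 \frac{2 T + 2 y}{2 y} = - \frac{3 \left(2 T + 2 y\right)}{y}$)
$v = -828$ ($v = 2 + \left(-2421 + 1591\right) = 2 - 830 = -828$)
$N{\left(57,Y{\left(5 \right)} \right)} + v = \left(-6 - \frac{30}{57}\right) - 828 = \left(-6 - 30 \cdot \frac{1}{57}\right) - 828 = \left(-6 - \frac{10}{19}\right) - 828 = - \frac{124}{19} - 828 = - \frac{15856}{19}$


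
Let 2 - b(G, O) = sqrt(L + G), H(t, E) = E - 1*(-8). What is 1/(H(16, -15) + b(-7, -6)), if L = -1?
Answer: I/(-5*I + 2*sqrt(2)) ≈ -0.15152 + 0.08571*I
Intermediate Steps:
H(t, E) = 8 + E (H(t, E) = E + 8 = 8 + E)
b(G, O) = 2 - sqrt(-1 + G)
1/(H(16, -15) + b(-7, -6)) = 1/((8 - 15) + (2 - sqrt(-1 - 7))) = 1/(-7 + (2 - sqrt(-8))) = 1/(-7 + (2 - 2*I*sqrt(2))) = 1/(-5 - 2*I*sqrt(2))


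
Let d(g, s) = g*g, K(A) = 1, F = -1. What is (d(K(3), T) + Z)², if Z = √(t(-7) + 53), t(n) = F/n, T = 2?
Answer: 379/7 + 4*√651/7 ≈ 68.723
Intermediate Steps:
t(n) = -1/n
d(g, s) = g²
Z = 2*√651/7 (Z = √(-1/(-7) + 53) = √(-1*(-⅐) + 53) = √(⅐ + 53) = √(372/7) = 2*√651/7 ≈ 7.2899)
(d(K(3), T) + Z)² = (1² + 2*√651/7)² = (1 + 2*√651/7)²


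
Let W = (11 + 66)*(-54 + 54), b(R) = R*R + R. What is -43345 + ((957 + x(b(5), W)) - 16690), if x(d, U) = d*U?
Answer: -59078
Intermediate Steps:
b(R) = R + R² (b(R) = R² + R = R + R²)
W = 0 (W = 77*0 = 0)
x(d, U) = U*d
-43345 + ((957 + x(b(5), W)) - 16690) = -43345 + ((957 + 0*(5*(1 + 5))) - 16690) = -43345 + ((957 + 0*(5*6)) - 16690) = -43345 + ((957 + 0*30) - 16690) = -43345 + ((957 + 0) - 16690) = -43345 + (957 - 16690) = -43345 - 15733 = -59078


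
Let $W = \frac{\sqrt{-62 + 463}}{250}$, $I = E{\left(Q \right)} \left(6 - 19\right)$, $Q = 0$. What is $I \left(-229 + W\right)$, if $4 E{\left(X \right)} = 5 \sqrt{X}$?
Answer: $0$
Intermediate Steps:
$E{\left(X \right)} = \frac{5 \sqrt{X}}{4}$
$I = 0$ ($I = \frac{5 \sqrt{0}}{4} \left(6 - 19\right) = \frac{5}{4} \cdot 0 \left(-13\right) = 0 \left(-13\right) = 0$)
$W = \frac{\sqrt{401}}{250}$ ($W = \sqrt{401} \cdot \frac{1}{250} = \frac{\sqrt{401}}{250} \approx 0.0801$)
$I \left(-229 + W\right) = 0 \left(-229 + \frac{\sqrt{401}}{250}\right) = 0$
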